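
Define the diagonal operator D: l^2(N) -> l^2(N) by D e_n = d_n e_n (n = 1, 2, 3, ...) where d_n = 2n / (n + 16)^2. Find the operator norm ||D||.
||D|| = 1/32 (attained at n = 16)

For D diagonal, ||D|| = sup_n |d_n|. Treat f(x) = 2x / (x + 16)^2 for real x > 0. By the quotient rule, f'(x) = 2(16 - x)/(x + 16)^3, which is positive for x < 16 and negative for x > 16. So f has a unique maximum at x = 16, and since 16 is a positive integer, the supremum over n ≥ 1 is attained at n = 16: d_16 = 2·16/(16 + 16)^2 = 2·16/1024 = 1/32. Hence ||D|| = 1/32.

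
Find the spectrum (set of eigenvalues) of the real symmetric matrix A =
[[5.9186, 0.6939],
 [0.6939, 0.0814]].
sigma(A) ≈ {0, 6}

A is real symmetric, so its spectrum consists of real eigenvalues. Expanding the characteristic polynomial of the displayed matrix gives
  det(λ I - A) = p(λ) = λ^2 + (-6)λ + (0).
Solving p(λ) = 0 yields eigenvalues ≈ 0, 6. (A is shown rounded to 4 decimals, so these recover the underlying integer eigenvalues to within that precision.)
Verification: the trace of A = 6 equals the sum of eigenvalues 6, and det(A) ≈ 0.0003 matches the eigenvalue product 0.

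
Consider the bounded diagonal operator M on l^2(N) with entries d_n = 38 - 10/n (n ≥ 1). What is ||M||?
||M|| = 38

For a diagonal operator on l^2 with entries d_n, ||M|| = sup_n |d_n|. Here d_1 = 28, d_2 = 33, ..., and d_n = 38 - 10/n increases monotonically toward 38. All terms lie in [28, 38), so |d_n| = d_n and the supremum is the limit 38, which is not attained by any individual d_n. Hence ||M|| = 38.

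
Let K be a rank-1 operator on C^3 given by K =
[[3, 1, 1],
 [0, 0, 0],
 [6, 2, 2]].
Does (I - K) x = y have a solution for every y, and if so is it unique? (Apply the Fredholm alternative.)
(I - K) is invertible (det(I - K) = -4 ≠ 0), so for every y in C^3 the equation (I - K) x = y has a unique solution.

K has rank 1, so it is an outer product K = u v^T: every row of K is a multiple of one row vector. Reading off the entries, u = (-1, 0, -2) and v = (-3, -1, -1) (row i of K equals u_i·v^T). A rank-one matrix u v^T satisfies K u = u (v·u) and kills the (2)-dimensional subspace v^⊥, so its characteristic polynomial is lambda^2 (lambda - v·u) with v·u = tr K = 5. Hence the eigenvalues of I - K are 1 (multiplicity 2) and 1 - (5) = -4, so det(I - K) = -4. (Direct check: I - K =
[[-2, -1, -1],
 [0, 1, 0],
 [-6, -2, -1]]
has determinant -4.) The finite-dimensional Fredholm alternative says: either (I - K) is invertible, or ker(I - K) ≠ {0} and then range(I - K) = ker((I - K)^*)^⊥, with dim ker(I - K) = dim ker((I - K)^*). Since det(I - K) ≠ 0, 1 is not an eigenvalue of K and ker(I - K) = {0}, so we are in the first case: for every y there is a unique x = (I - K)^(-1) y. Explicitly, by the Sherman–Morrison formula, (I - u v^T)^(-1) = I + u v^T/(1 - v·u), i.e. (I - K)^(-1) = I + K/(-4).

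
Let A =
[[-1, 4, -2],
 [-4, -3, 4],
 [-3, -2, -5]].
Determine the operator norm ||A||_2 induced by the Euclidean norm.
||A||_2 ≈ 7.1565 (= sqrt(largest eigenvalue of A^T A))

||A||_2 = sigma_max(A) = sqrt(lambda_max(A^T A)). Form the symmetric matrix M = A^T A =
[[26, 14, 1],
 [14, 29, -10],
 [1, -10, 45]].
Its characteristic polynomial (trace, sum of principal 2x2 minors, determinant of M give the coefficients) is
  p(λ) = det(λ I - M) = λ^3 - 100λ^2 + 2932λ - 22201.
No integer candidate from the rational root theorem (±divisors of 22201) is a root, so the roots are irrational. The cubic discriminant is Δ = 201152501 > 0, so there are three distinct real roots. p(11) = -718 and p(12) = 311 have opposite signs, so a root lies in (11, 12); Newton's method refines it to λ ≈ 11.684. p(37) = 36 and p(38) = -313 have opposite signs, so a root lies in (37, 38); Newton's method refines it to λ ≈ 37.1. p(51) = -118 and p(52) = 471 have opposite signs, so a root lies in (51, 52); Newton's method refines it to λ ≈ 51.2159. Check (Vieta): the three roots sum to 100, matching tr M = 100.
So the eigenvalues of A^T A are ≈ 11.684, 37.1, 51.2159 (all ≥ 0, as they must be for A^T A). The largest is λ_max ≈ 51.2159, hence ||A||_2 = sqrt(λ_max) ≈ 7.1565.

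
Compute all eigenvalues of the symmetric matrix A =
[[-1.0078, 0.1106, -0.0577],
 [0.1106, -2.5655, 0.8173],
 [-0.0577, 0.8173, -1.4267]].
sigma(A) ≈ {-3, -1} (-1 with multiplicity 2)

A is real symmetric, so its spectrum consists of real eigenvalues. Expanding the characteristic polynomial of the displayed matrix gives
  det(λ I - A) = p(λ) = λ^3 + (5)λ^2 + (7)λ + (3).
Solving p(λ) = 0 yields eigenvalues ≈ -3, -1, -1. (A is shown rounded to 4 decimals, so these recover the underlying integer eigenvalues to within that precision.)
Verification: the trace of A = -5 equals the sum of eigenvalues -5, and det(A) ≈ -3.0000 matches the eigenvalue product -3.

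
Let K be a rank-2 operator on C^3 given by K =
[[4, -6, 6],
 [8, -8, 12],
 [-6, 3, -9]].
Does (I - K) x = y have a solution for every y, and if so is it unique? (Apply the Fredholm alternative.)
(I - K) is invertible (det(I - K) = 66 ≠ 0), so for every y in C^3 the equation (I - K) x = y has a unique solution.

K has rank 2 and factors as K = U V^T = u1 v1^T + u2 v2^T with u1 = (0, 2, -3), v1 = (2, -1, 3), u2 = (2, 2, 0), v2 = (2, -3, 3) (multiplying out reproduces the displayed K). The nonzero eigenvalues of U V^T coincide with those of the 2 x 2 matrix G = V^T U = [[v1·u1, v1·u2], [v2·u1, v2·u2]] = [[-11, 2], [-15, -2]], and by the Sylvester determinant identity det(I_3 - U V^T) = det(I_2 - V^T U) = det([[12, -2], [15, 3]]) = (12)(3) - (-2)(15) = 66. (Direct check: I - K =
[[-3, 6, -6],
 [-8, 9, -12],
 [6, -3, 10]]
has determinant 66.) The finite-dimensional Fredholm alternative says: either (I - K) is invertible, or ker(I - K) ≠ {0} and then range(I - K) = ker((I - K)^*)^⊥, with dim ker(I - K) = dim ker((I - K)^*). Since det(I - K) ≠ 0, 1 is not an eigenvalue of K and ker(I - K) = {0}, so we are in the first case: for every y there is a unique x = (I - K)^(-1) y. (Explicitly, by the Woodbury identity, (I - U V^T)^(-1) = I + U (I_2 - G)^(-1) V^T.)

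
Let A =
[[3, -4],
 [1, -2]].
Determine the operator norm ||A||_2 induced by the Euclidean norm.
||A||_2 = sqrt((30 + sqrt(884))/2) ≈ 5.465 (= sqrt(largest eigenvalue of A^T A))

||A||_2 = sigma_max(A) = sqrt(lambda_max(A^T A)). Form the symmetric matrix M = A^T A =
[[10, -14],
 [-14, 20]].
Its characteristic polynomial (trace, determinant of M give the coefficients) is
  p(λ) = det(λ I - M) = λ^2 - 30λ + 4.
For λ^2 - 30λ + 4 the discriminant is 884. It is nonnegative but not a perfect square, so the roots are real and irrational: λ = (30 ± sqrt(884))/2 ≈ 29.8661, 0.1339.
So the eigenvalues of A^T A are ≈ 0.1339, 29.8661 (all ≥ 0, as they must be for A^T A). The largest is λ_max = (30 + sqrt(884))/2 ≈ 29.8661, hence ||A||_2 = sqrt(λ_max) = sqrt((30 + sqrt(884))/2) ≈ 5.465.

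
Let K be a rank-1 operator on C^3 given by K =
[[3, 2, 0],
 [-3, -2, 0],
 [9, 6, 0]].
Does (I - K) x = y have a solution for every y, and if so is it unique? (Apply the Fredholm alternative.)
(I - K) is singular (det(I - K) = 0, i.e. 1 ∈ sigma(K)). (I - K) x = y is solvable iff y ⊥ ker((I - K)^*) = span{(3, 2, 0)}, i.e. iff 3y_1 + 2y_2 = 0. When solvable, the solutions are x = y + c·(1, -1, 3), c arbitrary (ker(I - K) = span{(1, -1, 3)}, dimension 1).

K has rank 1, so it is an outer product K = u v^T: every row of K is a multiple of one row vector. Reading off the entries, u = (1, -1, 3) and v = (3, 2, 0) (row i of K equals u_i·v^T). A rank-one matrix u v^T satisfies K u = u (v·u) and kills the (2)-dimensional subspace v^⊥, so its characteristic polynomial is lambda^2 (lambda - v·u) with v·u = tr K = 1. Hence the eigenvalues of I - K are 1 (multiplicity 2) and 1 - (1) = 0, so det(I - K) = 0. (Direct check: I - K =
[[-2, -2, 0],
 [3, 3, 0],
 [-9, -6, 1]]
has determinant 0.) So 1 is an eigenvalue of K and (I - K) is not invertible. The finite-dimensional Fredholm alternative says: either (I - K) is invertible, or ker(I - K) ≠ {0} and then range(I - K) = ker((I - K)^*)^⊥, with dim ker(I - K) = dim ker((I - K)^*). We are in the second case, so we need both kernels. Kernel of I - K: (I - K) u = u - u (v·u) = u - u = 0, so ker(I - K) = span{u} = span{(1, -1, 3)} (it is exactly 1-dimensional because rank(I - K) = 2). Kernel of the adjoint: K is real, so (I - K)^* = I - K^T = I - v u^T, and (I - v u^T) v = v - v (u·v) = 0; hence ker((I - K)^*) = span{v} = span{(3, 2, 0)}. Therefore (I - K) x = y is solvable iff <y, v> = 0, i.e. iff 3y_1 + 2y_2 = 0. When this holds, K y = u (v·y) = 0, so (I - K) y = y and x = y is a particular solution; the full solution set is the line x = y + c·u = y + c·(1, -1, 3), c ∈ C.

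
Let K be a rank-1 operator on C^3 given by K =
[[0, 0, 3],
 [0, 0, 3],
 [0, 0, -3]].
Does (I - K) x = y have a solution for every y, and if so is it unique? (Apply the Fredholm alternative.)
(I - K) is invertible (det(I - K) = 4 ≠ 0), so for every y in C^3 the equation (I - K) x = y has a unique solution.

K has rank 1, so it is an outer product K = u v^T: every row of K is a multiple of one row vector. Reading off the entries, u = (-3, -3, 3) and v = (0, 0, -1) (row i of K equals u_i·v^T). A rank-one matrix u v^T satisfies K u = u (v·u) and kills the (2)-dimensional subspace v^⊥, so its characteristic polynomial is lambda^2 (lambda - v·u) with v·u = tr K = -3. Hence the eigenvalues of I - K are 1 (multiplicity 2) and 1 - (-3) = 4, so det(I - K) = 4. (Direct check: I - K =
[[1, 0, -3],
 [0, 1, -3],
 [0, 0, 4]]
has determinant 4.) The finite-dimensional Fredholm alternative says: either (I - K) is invertible, or ker(I - K) ≠ {0} and then range(I - K) = ker((I - K)^*)^⊥, with dim ker(I - K) = dim ker((I - K)^*). Since det(I - K) ≠ 0, 1 is not an eigenvalue of K and ker(I - K) = {0}, so we are in the first case: for every y there is a unique x = (I - K)^(-1) y. Explicitly, by the Sherman–Morrison formula, (I - u v^T)^(-1) = I + u v^T/(1 - v·u), i.e. (I - K)^(-1) = I + K/(4).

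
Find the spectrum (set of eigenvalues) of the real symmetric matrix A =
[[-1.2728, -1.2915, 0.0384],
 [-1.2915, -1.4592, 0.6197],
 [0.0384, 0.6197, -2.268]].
sigma(A) ≈ {-3, -2, 0}

A is real symmetric, so its spectrum consists of real eigenvalues. Expanding the characteristic polynomial of the displayed matrix gives
  det(λ I - A) = p(λ) = λ^3 + (5)λ^2 + (6)λ + (0).
Solving p(λ) = 0 yields eigenvalues ≈ -3, -2, 0. (A is shown rounded to 4 decimals, so these recover the underlying integer eigenvalues to within that precision.)
Verification: the trace of A = -5 equals the sum of eigenvalues -5, and det(A) ≈ 0.0001 matches the eigenvalue product 0.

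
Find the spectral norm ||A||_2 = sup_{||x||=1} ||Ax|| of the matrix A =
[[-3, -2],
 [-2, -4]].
||A||_2 = sqrt((33 + sqrt(833))/2) ≈ 5.5616 (= sqrt(largest eigenvalue of A^T A))

||A||_2 = sigma_max(A) = sqrt(lambda_max(A^T A)). Form the symmetric matrix M = A^T A =
[[13, 14],
 [14, 20]].
Its characteristic polynomial (trace, determinant of M give the coefficients) is
  p(λ) = det(λ I - M) = λ^2 - 33λ + 64.
For λ^2 - 33λ + 64 the discriminant is 833. It is nonnegative but not a perfect square, so the roots are real and irrational: λ = (33 ± sqrt(833))/2 ≈ 30.9309, 2.0691.
So the eigenvalues of A^T A are ≈ 2.0691, 30.9309 (all ≥ 0, as they must be for A^T A). The largest is λ_max = (33 + sqrt(833))/2 ≈ 30.9309, hence ||A||_2 = sqrt(λ_max) = sqrt((33 + sqrt(833))/2) ≈ 5.5616.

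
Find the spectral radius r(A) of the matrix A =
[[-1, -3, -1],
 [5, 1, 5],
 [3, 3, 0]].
r(A) ≈ 3.576

The eigenvalues of A are the roots of its characteristic polynomial. With M = A (coefficients from the trace, the sum of principal 2x2 minors, and det A):
  p(λ) = det(λ I - M) = λ^3 + 2λ + 42.
No integer candidate from the rational root theorem (±divisors of 42) is a root, so the roots are irrational. The cubic discriminant is Δ = -47660 < 0, so there is one real root and a complex-conjugate pair. p(-4) = -30 and p(-3) = 9 have opposite signs, so a root lies in (-4, -3); Newton's method refines it to λ ≈ -3.2844. Dividing out (λ - (-3.2844)) leaves approximately λ^2 - 3.2844λ + 12.7876. For λ^2 - 3.2844λ + 12.7876 the discriminant is -40.3627. It is negative, so the remaining roots are the complex-conjugate pair λ ≈ 1.6422 ± 3.1766i. Their product equals the constant term, so |λ|^2 ≈ 12.7876 and |λ| ≈ 3.576.
Thus the eigenvalues (to 4 decimals) are -3.2844 (modulus 3.2844); 1.6422 ± 3.1766i (modulus 3.576). The spectral radius is the largest modulus: r(A) ≈ 3.576. (Cross-check: r(A) ≤ ||A||_2 ≈ 8.0148; equality holds whenever A is normal, though it can also hold for some non-normal A.)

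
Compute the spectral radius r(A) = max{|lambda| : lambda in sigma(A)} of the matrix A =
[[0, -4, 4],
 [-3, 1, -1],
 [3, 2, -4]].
r(A) ≈ 6.4528

The eigenvalues of A are the roots of its characteristic polynomial. With M = A (coefficients from the trace, the sum of principal 2x2 minors, and det A):
  p(λ) = det(λ I - M) = λ^3 + 3λ^2 - 26λ - 24.
No integer candidate from the rational root theorem (±divisors of 24) is a root, so the roots are irrational. The cubic discriminant is Δ = 97124 > 0, so there are three distinct real roots. p(-7) = -38 and p(-6) = 24 have opposite signs, so a root lies in (-7, -6); Newton's method refines it to λ ≈ -6.4528. p(-1) = 4 and p(0) = -24 have opposite signs, so a root lies in (-1, 0); Newton's method refines it to λ ≈ -0.862. p(4) = -16 and p(5) = 46 have opposite signs, so a root lies in (4, 5); Newton's method refines it to λ ≈ 4.3148. Check (Vieta): the three roots sum to -3, matching tr M = -3.
Thus the eigenvalues (to 4 decimals) are -6.4528 (modulus 6.4528); -0.862 (modulus 0.862); 4.3148 (modulus 4.3148). The spectral radius is the largest modulus: r(A) ≈ 6.4528. (Cross-check: r(A) ≤ ||A||_2 ≈ 7.4082; equality holds whenever A is normal, though it can also hold for some non-normal A.)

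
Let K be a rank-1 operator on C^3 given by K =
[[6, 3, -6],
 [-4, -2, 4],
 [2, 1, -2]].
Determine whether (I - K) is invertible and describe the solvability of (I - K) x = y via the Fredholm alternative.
(I - K) is invertible (det(I - K) = -1 ≠ 0), so for every y in C^3 the equation (I - K) x = y has a unique solution.

K has rank 1, so it is an outer product K = u v^T: every row of K is a multiple of one row vector. Reading off the entries, u = (-3, 2, -1) and v = (-2, -1, 2) (row i of K equals u_i·v^T). A rank-one matrix u v^T satisfies K u = u (v·u) and kills the (2)-dimensional subspace v^⊥, so its characteristic polynomial is lambda^2 (lambda - v·u) with v·u = tr K = 2. Hence the eigenvalues of I - K are 1 (multiplicity 2) and 1 - (2) = -1, so det(I - K) = -1. (Direct check: I - K =
[[-5, -3, 6],
 [4, 3, -4],
 [-2, -1, 3]]
has determinant -1.) The finite-dimensional Fredholm alternative says: either (I - K) is invertible, or ker(I - K) ≠ {0} and then range(I - K) = ker((I - K)^*)^⊥, with dim ker(I - K) = dim ker((I - K)^*). Since det(I - K) ≠ 0, 1 is not an eigenvalue of K and ker(I - K) = {0}, so we are in the first case: for every y there is a unique x = (I - K)^(-1) y. Explicitly, by the Sherman–Morrison formula, (I - u v^T)^(-1) = I + u v^T/(1 - v·u), i.e. (I - K)^(-1) = I - K.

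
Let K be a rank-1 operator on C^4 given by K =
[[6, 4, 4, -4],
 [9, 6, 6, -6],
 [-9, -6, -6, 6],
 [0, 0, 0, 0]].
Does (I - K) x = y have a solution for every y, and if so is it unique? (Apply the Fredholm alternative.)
(I - K) is invertible (det(I - K) = -5 ≠ 0), so for every y in C^4 the equation (I - K) x = y has a unique solution.

K has rank 1, so it is an outer product K = u v^T: every row of K is a multiple of one row vector. Reading off the entries, u = (2, 3, -3, 0) and v = (3, 2, 2, -2) (row i of K equals u_i·v^T). A rank-one matrix u v^T satisfies K u = u (v·u) and kills the (3)-dimensional subspace v^⊥, so its characteristic polynomial is lambda^3 (lambda - v·u) with v·u = tr K = 6. Hence the eigenvalues of I - K are 1 (multiplicity 3) and 1 - (6) = -5, so det(I - K) = -5. (Direct check: I - K =
[[-5, -4, -4, 4],
 [-9, -5, -6, 6],
 [9, 6, 7, -6],
 [0, 0, 0, 1]]
has determinant -5.) The finite-dimensional Fredholm alternative says: either (I - K) is invertible, or ker(I - K) ≠ {0} and then range(I - K) = ker((I - K)^*)^⊥, with dim ker(I - K) = dim ker((I - K)^*). Since det(I - K) ≠ 0, 1 is not an eigenvalue of K and ker(I - K) = {0}, so we are in the first case: for every y there is a unique x = (I - K)^(-1) y. Explicitly, by the Sherman–Morrison formula, (I - u v^T)^(-1) = I + u v^T/(1 - v·u), i.e. (I - K)^(-1) = I + K/(-5).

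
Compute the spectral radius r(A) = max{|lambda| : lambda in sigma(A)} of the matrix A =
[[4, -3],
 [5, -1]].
r(A) = sqrt(11) ≈ 3.3166

The eigenvalues of A are the roots of its characteristic polynomial. With M = A (coefficients from the trace and determinant):
  p(λ) = det(λ I - M) = λ^2 - 3λ + 11.
For λ^2 - 3λ + 11 the discriminant is -35. It is negative, so the roots are the complex-conjugate pair λ = 3/2 ± (sqrt(35)/2) i ≈ 1.5 ± 2.958i. For a conjugate pair the product of the roots equals the constant term, so |λ|^2 = 11 and |λ| = sqrt(11) ≈ 3.3166.
Thus the eigenvalues (to 4 decimals) are 1.5 ± 2.958i (modulus 3.3166). The spectral radius is the largest modulus: r(A) = sqrt(11) ≈ 3.3166. (Cross-check: r(A) ≤ ||A||_2 ≈ 6.9646; equality holds whenever A is normal, though it can also hold for some non-normal A.)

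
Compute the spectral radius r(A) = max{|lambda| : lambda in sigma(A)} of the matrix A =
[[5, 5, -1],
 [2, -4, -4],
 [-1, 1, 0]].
r(A) = (3 + sqrt(93))/2 ≈ 6.3218

The eigenvalues of A are the roots of its characteristic polynomial. With M = A (coefficients from the trace, the sum of principal 2x2 minors, and det A):
  p(λ) = det(λ I - M) = λ^3 - λ^2 - 27λ - 42.
By the rational root theorem any rational root is an integer divisor of 42. Testing λ = -2: p(-2) = -8 - 4 + 54 - 42 = 0, so λ = -2 is a root. Dividing out (λ + 2) leaves p(λ) = (λ + 2)(λ^2 - 3λ - 21). For λ^2 - 3λ - 21 the discriminant is 93. It is nonnegative but not a perfect square, so the roots are real and irrational: λ = (3 ± sqrt(93))/2 ≈ 6.3218, -3.3218.
Thus the eigenvalues (to 4 decimals) are 6.3218 (modulus 6.3218); -3.3218 (modulus 3.3218); -2 (modulus 2). The spectral radius is the largest modulus: r(A) = (3 + sqrt(93))/2 ≈ 6.3218. (Cross-check: r(A) ≤ ||A||_2 ≈ 7.2928; equality holds whenever A is normal, though it can also hold for some non-normal A.)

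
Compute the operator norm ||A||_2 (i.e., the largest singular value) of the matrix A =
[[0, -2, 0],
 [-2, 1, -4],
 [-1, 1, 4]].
||A||_2 ≈ 5.7085 (= sqrt(largest eigenvalue of A^T A))

||A||_2 = sigma_max(A) = sqrt(lambda_max(A^T A)). Form the symmetric matrix M = A^T A =
[[5, -3, 4],
 [-3, 6, 0],
 [4, 0, 32]].
Its characteristic polynomial (trace, sum of principal 2x2 minors, determinant of M give the coefficients) is
  p(λ) = det(λ I - M) = λ^3 - 43λ^2 + 357λ - 576.
No integer candidate from the rational root theorem (±divisors of 576) is a root, so the roots are irrational. The cubic discriminant is Δ = 20673117 > 0, so there are three distinct real roots. p(2) = -26 and p(3) = 135 have opposite signs, so a root lies in (2, 3); Newton's method refines it to λ ≈ 2.1354. p(8) = 40 and p(9) = -117 have opposite signs, so a root lies in (8, 9); Newton's method refines it to λ ≈ 8.2774. p(32) = -416 and p(33) = 315 have opposite signs, so a root lies in (32, 33); Newton's method refines it to λ ≈ 32.5872. Check (Vieta): the three roots sum to 43, matching tr M = 43.
So the eigenvalues of A^T A are ≈ 2.1354, 8.2774, 32.5872 (all ≥ 0, as they must be for A^T A). The largest is λ_max ≈ 32.5872, hence ||A||_2 = sqrt(λ_max) ≈ 5.7085.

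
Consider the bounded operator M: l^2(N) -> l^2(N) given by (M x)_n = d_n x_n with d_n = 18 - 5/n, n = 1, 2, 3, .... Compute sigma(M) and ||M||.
sigma(M) = {18 - 5/n : n ≥ 1} ∪ {18}; ||M|| = 18

A bounded diagonal operator on l^2 with diagonal entries d_n has spectrum equal to the closure of {d_n : n ≥ 1}: every d_n is an eigenvalue (with eigenvector e_n), so {d_n} ⊂ sigma(M); the spectrum is closed, so its closure is too; and for lambda not in the closure, (M - lambda I) has bounded inverse (the diagonal entries 1/(d_n - lambda) are bounded). For our sequence d_n = 18 - 5/n, n = 1, 2, 3, ...:
  - {d_n} = {18 - 5/n : n ≥ 1}; the only limit point is 18
  - closure = {18 - 5/n : n ≥ 1} ∪ {18}
For the norm: a diagonal operator has ||M|| = sup_n |d_n|. Here d_n = 18 - 5/n increases monotonically from d_1 = 13 toward 18, with all terms in [13, 18); so sup_n |d_n| = 18 (the supremum is the limit, not attained). So ||M|| = 18.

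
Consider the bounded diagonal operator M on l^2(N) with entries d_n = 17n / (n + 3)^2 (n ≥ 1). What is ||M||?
||M|| = 17/12 (attained at n = 3)

For M diagonal, ||M|| = sup_n |d_n|. Treat f(x) = 17x / (x + 3)^2 for real x > 0. By the quotient rule, f'(x) = 17(3 - x)/(x + 3)^3, which is positive for x < 3 and negative for x > 3. So f has a unique maximum at x = 3, and since 3 is a positive integer, the supremum over n ≥ 1 is attained at n = 3: d_3 = 17·3/(3 + 3)^2 = 17·3/36 = 17/12. Hence ||M|| = 17/12.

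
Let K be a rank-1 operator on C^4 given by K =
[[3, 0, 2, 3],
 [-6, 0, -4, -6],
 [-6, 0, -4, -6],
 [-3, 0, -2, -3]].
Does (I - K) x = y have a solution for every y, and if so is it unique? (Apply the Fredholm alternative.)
(I - K) is invertible (det(I - K) = 5 ≠ 0), so for every y in C^4 the equation (I - K) x = y has a unique solution.

K has rank 1, so it is an outer product K = u v^T: every row of K is a multiple of one row vector. Reading off the entries, u = (1, -2, -2, -1) and v = (3, 0, 2, 3) (row i of K equals u_i·v^T). A rank-one matrix u v^T satisfies K u = u (v·u) and kills the (3)-dimensional subspace v^⊥, so its characteristic polynomial is lambda^3 (lambda - v·u) with v·u = tr K = -4. Hence the eigenvalues of I - K are 1 (multiplicity 3) and 1 - (-4) = 5, so det(I - K) = 5. (Direct check: I - K =
[[-2, 0, -2, -3],
 [6, 1, 4, 6],
 [6, 0, 5, 6],
 [3, 0, 2, 4]]
has determinant 5.) The finite-dimensional Fredholm alternative says: either (I - K) is invertible, or ker(I - K) ≠ {0} and then range(I - K) = ker((I - K)^*)^⊥, with dim ker(I - K) = dim ker((I - K)^*). Since det(I - K) ≠ 0, 1 is not an eigenvalue of K and ker(I - K) = {0}, so we are in the first case: for every y there is a unique x = (I - K)^(-1) y. Explicitly, by the Sherman–Morrison formula, (I - u v^T)^(-1) = I + u v^T/(1 - v·u), i.e. (I - K)^(-1) = I + K/(5).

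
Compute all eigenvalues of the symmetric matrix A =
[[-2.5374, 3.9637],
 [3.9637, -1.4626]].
sigma(A) ≈ {-6, 2}

A is real symmetric, so its spectrum consists of real eigenvalues. Expanding the characteristic polynomial of the displayed matrix gives
  det(λ I - A) = p(λ) = λ^2 + (4)λ + (-12).
Solving p(λ) = 0 yields eigenvalues ≈ -6, 2. (A is shown rounded to 4 decimals, so these recover the underlying integer eigenvalues to within that precision.)
Verification: the trace of A = -4 equals the sum of eigenvalues -4, and det(A) ≈ -11.9997 matches the eigenvalue product -12.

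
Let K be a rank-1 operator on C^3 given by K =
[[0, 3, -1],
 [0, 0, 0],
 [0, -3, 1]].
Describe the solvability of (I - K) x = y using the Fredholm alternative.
(I - K) is singular (det(I - K) = 0, i.e. 1 ∈ sigma(K)). (I - K) x = y is solvable iff y ⊥ ker((I - K)^*) = span{(0, 3, -1)}, i.e. iff 3y_2 - y_3 = 0. When solvable, the solutions are x = y + c·(1, 0, -1), c arbitrary (ker(I - K) = span{(1, 0, -1)}, dimension 1).

K has rank 1, so it is an outer product K = u v^T: every row of K is a multiple of one row vector. Reading off the entries, u = (1, 0, -1) and v = (0, 3, -1) (row i of K equals u_i·v^T). A rank-one matrix u v^T satisfies K u = u (v·u) and kills the (2)-dimensional subspace v^⊥, so its characteristic polynomial is lambda^2 (lambda - v·u) with v·u = tr K = 1. Hence the eigenvalues of I - K are 1 (multiplicity 2) and 1 - (1) = 0, so det(I - K) = 0. (Direct check: I - K =
[[1, -3, 1],
 [0, 1, 0],
 [0, 3, 0]]
has determinant 0.) So 1 is an eigenvalue of K and (I - K) is not invertible. The finite-dimensional Fredholm alternative says: either (I - K) is invertible, or ker(I - K) ≠ {0} and then range(I - K) = ker((I - K)^*)^⊥, with dim ker(I - K) = dim ker((I - K)^*). We are in the second case, so we need both kernels. Kernel of I - K: (I - K) u = u - u (v·u) = u - u = 0, so ker(I - K) = span{u} = span{(1, 0, -1)} (it is exactly 1-dimensional because rank(I - K) = 2). Kernel of the adjoint: K is real, so (I - K)^* = I - K^T = I - v u^T, and (I - v u^T) v = v - v (u·v) = 0; hence ker((I - K)^*) = span{v} = span{(0, 3, -1)}. Therefore (I - K) x = y is solvable iff <y, v> = 0, i.e. iff 3y_2 - y_3 = 0. When this holds, K y = u (v·y) = 0, so (I - K) y = y and x = y is a particular solution; the full solution set is the line x = y + c·u = y + c·(1, 0, -1), c ∈ C.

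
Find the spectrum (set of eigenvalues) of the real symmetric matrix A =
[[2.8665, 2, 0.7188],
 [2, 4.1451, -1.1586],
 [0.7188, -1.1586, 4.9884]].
sigma(A) ≈ {1, 5, 6}

A is real symmetric, so its spectrum consists of real eigenvalues. Expanding the characteristic polynomial of the displayed matrix gives
  det(λ I - A) = p(λ) = λ^3 + (-12)λ^2 + (41)λ + (-30).
Solving p(λ) = 0 yields eigenvalues ≈ 1, 5, 6. (A is shown rounded to 4 decimals, so these recover the underlying integer eigenvalues to within that precision.)
Verification: the trace of A = 12 equals the sum of eigenvalues 12, and det(A) ≈ 29.9996 matches the eigenvalue product 30.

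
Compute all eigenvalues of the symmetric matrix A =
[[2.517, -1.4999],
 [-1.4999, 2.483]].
sigma(A) ≈ {1, 4}

A is real symmetric, so its spectrum consists of real eigenvalues. Expanding the characteristic polynomial of the displayed matrix gives
  det(λ I - A) = p(λ) = λ^2 + (-5)λ + (4).
Solving p(λ) = 0 yields eigenvalues ≈ 1, 4. (A is shown rounded to 4 decimals, so these recover the underlying integer eigenvalues to within that precision.)
Verification: the trace of A = 5 equals the sum of eigenvalues 5, and det(A) ≈ 4.0000 matches the eigenvalue product 4.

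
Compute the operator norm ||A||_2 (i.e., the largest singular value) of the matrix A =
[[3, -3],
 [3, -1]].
||A||_2 = sqrt((28 + sqrt(640))/2) ≈ 5.1623 (= sqrt(largest eigenvalue of A^T A))

||A||_2 = sigma_max(A) = sqrt(lambda_max(A^T A)). Form the symmetric matrix M = A^T A =
[[18, -12],
 [-12, 10]].
Its characteristic polynomial (trace, determinant of M give the coefficients) is
  p(λ) = det(λ I - M) = λ^2 - 28λ + 36.
For λ^2 - 28λ + 36 the discriminant is 640. It is nonnegative but not a perfect square, so the roots are real and irrational: λ = (28 ± sqrt(640))/2 ≈ 26.6491, 1.3509.
So the eigenvalues of A^T A are ≈ 1.3509, 26.6491 (all ≥ 0, as they must be for A^T A). The largest is λ_max = (28 + sqrt(640))/2 ≈ 26.6491, hence ||A||_2 = sqrt(λ_max) = sqrt((28 + sqrt(640))/2) ≈ 5.1623.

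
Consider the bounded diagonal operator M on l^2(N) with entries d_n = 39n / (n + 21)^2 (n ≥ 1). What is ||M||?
||M|| = 13/28 (attained at n = 21)

For M diagonal, ||M|| = sup_n |d_n|. Treat f(x) = 39x / (x + 21)^2 for real x > 0. By the quotient rule, f'(x) = 39(21 - x)/(x + 21)^3, which is positive for x < 21 and negative for x > 21. So f has a unique maximum at x = 21, and since 21 is a positive integer, the supremum over n ≥ 1 is attained at n = 21: d_21 = 39·21/(21 + 21)^2 = 39·21/1764 = 13/28. Hence ||M|| = 13/28.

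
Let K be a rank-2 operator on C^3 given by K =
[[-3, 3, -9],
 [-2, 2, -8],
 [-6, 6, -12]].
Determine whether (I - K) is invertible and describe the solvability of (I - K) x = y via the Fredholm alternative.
(I - K) is invertible (det(I - K) = 20 ≠ 0), so for every y in C^3 the equation (I - K) x = y has a unique solution.

K has rank 2 and factors as K = U V^T = u1 v1^T + u2 v2^T with u1 = (3, 3, 3), v1 = (-1, 1, -3), u2 = (0, -1, 3), v2 = (-1, 1, -1) (multiplying out reproduces the displayed K). The nonzero eigenvalues of U V^T coincide with those of the 2 x 2 matrix G = V^T U = [[v1·u1, v1·u2], [v2·u1, v2·u2]] = [[-9, -10], [-3, -4]], and by the Sylvester determinant identity det(I_3 - U V^T) = det(I_2 - V^T U) = det([[10, 10], [3, 5]]) = (10)(5) - (10)(3) = 20. (Direct check: I - K =
[[4, -3, 9],
 [2, -1, 8],
 [6, -6, 13]]
has determinant 20.) The finite-dimensional Fredholm alternative says: either (I - K) is invertible, or ker(I - K) ≠ {0} and then range(I - K) = ker((I - K)^*)^⊥, with dim ker(I - K) = dim ker((I - K)^*). Since det(I - K) ≠ 0, 1 is not an eigenvalue of K and ker(I - K) = {0}, so we are in the first case: for every y there is a unique x = (I - K)^(-1) y. (Explicitly, by the Woodbury identity, (I - U V^T)^(-1) = I + U (I_2 - G)^(-1) V^T.)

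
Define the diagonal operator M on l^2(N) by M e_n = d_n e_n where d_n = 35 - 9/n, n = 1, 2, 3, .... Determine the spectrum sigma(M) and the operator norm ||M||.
sigma(M) = {35 - 9/n : n ≥ 1} ∪ {35}; ||M|| = 35

A bounded diagonal operator on l^2 with diagonal entries d_n has spectrum equal to the closure of {d_n : n ≥ 1}: every d_n is an eigenvalue (with eigenvector e_n), so {d_n} ⊂ sigma(M); the spectrum is closed, so its closure is too; and for lambda not in the closure, (M - lambda I) has bounded inverse (the diagonal entries 1/(d_n - lambda) are bounded). For our sequence d_n = 35 - 9/n, n = 1, 2, 3, ...:
  - {d_n} = {35 - 9/n : n ≥ 1}; the only limit point is 35
  - closure = {35 - 9/n : n ≥ 1} ∪ {35}
For the norm: a diagonal operator has ||M|| = sup_n |d_n|. Here d_n = 35 - 9/n increases monotonically from d_1 = 26 toward 35, with all terms in [26, 35); so sup_n |d_n| = 35 (the supremum is the limit, not attained). So ||M|| = 35.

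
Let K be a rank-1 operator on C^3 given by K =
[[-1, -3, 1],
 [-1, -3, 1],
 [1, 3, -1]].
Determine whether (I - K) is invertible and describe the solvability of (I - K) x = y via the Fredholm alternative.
(I - K) is invertible (det(I - K) = 6 ≠ 0), so for every y in C^3 the equation (I - K) x = y has a unique solution.

K has rank 1, so it is an outer product K = u v^T: every row of K is a multiple of one row vector. Reading off the entries, u = (1, 1, -1) and v = (-1, -3, 1) (row i of K equals u_i·v^T). A rank-one matrix u v^T satisfies K u = u (v·u) and kills the (2)-dimensional subspace v^⊥, so its characteristic polynomial is lambda^2 (lambda - v·u) with v·u = tr K = -5. Hence the eigenvalues of I - K are 1 (multiplicity 2) and 1 - (-5) = 6, so det(I - K) = 6. (Direct check: I - K =
[[2, 3, -1],
 [1, 4, -1],
 [-1, -3, 2]]
has determinant 6.) The finite-dimensional Fredholm alternative says: either (I - K) is invertible, or ker(I - K) ≠ {0} and then range(I - K) = ker((I - K)^*)^⊥, with dim ker(I - K) = dim ker((I - K)^*). Since det(I - K) ≠ 0, 1 is not an eigenvalue of K and ker(I - K) = {0}, so we are in the first case: for every y there is a unique x = (I - K)^(-1) y. Explicitly, by the Sherman–Morrison formula, (I - u v^T)^(-1) = I + u v^T/(1 - v·u), i.e. (I - K)^(-1) = I + K/(6).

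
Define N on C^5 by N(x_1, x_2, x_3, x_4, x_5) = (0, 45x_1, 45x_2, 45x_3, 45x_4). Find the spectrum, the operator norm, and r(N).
sigma(N) = {0}; ||N|| = 45; r(N) = 0. (N is nilpotent with N^5 = 0.)

On C^5, N is a strictly lower-triangular matrix with 45 on the subdiagonal and zeros elsewhere, so its characteristic polynomial is lambda^5 and every eigenvalue is 0: sigma(N) = {0}. For the operator norm, N e_i = 45e_{i+1} for i = 1, ..., 4 and N e_5 = 0, so the singular values of N are 45 (with multiplicity 4) and 0; hence ||N|| = 45. The spectral radius r(N) = max|lambda| = 0. Note ||N|| > r(N) — characteristic of non-normal nilpotent operators. Indeed N^5 = 0.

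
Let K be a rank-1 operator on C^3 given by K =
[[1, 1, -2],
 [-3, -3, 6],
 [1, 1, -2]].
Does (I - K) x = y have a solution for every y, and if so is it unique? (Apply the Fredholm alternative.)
(I - K) is invertible (det(I - K) = 5 ≠ 0), so for every y in C^3 the equation (I - K) x = y has a unique solution.

K has rank 1, so it is an outer product K = u v^T: every row of K is a multiple of one row vector. Reading off the entries, u = (1, -3, 1) and v = (1, 1, -2) (row i of K equals u_i·v^T). A rank-one matrix u v^T satisfies K u = u (v·u) and kills the (2)-dimensional subspace v^⊥, so its characteristic polynomial is lambda^2 (lambda - v·u) with v·u = tr K = -4. Hence the eigenvalues of I - K are 1 (multiplicity 2) and 1 - (-4) = 5, so det(I - K) = 5. (Direct check: I - K =
[[0, -1, 2],
 [3, 4, -6],
 [-1, -1, 3]]
has determinant 5.) The finite-dimensional Fredholm alternative says: either (I - K) is invertible, or ker(I - K) ≠ {0} and then range(I - K) = ker((I - K)^*)^⊥, with dim ker(I - K) = dim ker((I - K)^*). Since det(I - K) ≠ 0, 1 is not an eigenvalue of K and ker(I - K) = {0}, so we are in the first case: for every y there is a unique x = (I - K)^(-1) y. Explicitly, by the Sherman–Morrison formula, (I - u v^T)^(-1) = I + u v^T/(1 - v·u), i.e. (I - K)^(-1) = I + K/(5).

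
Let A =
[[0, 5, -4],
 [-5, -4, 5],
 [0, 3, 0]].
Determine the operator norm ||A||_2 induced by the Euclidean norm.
||A||_2 ≈ 9.9616 (= sqrt(largest eigenvalue of A^T A))

||A||_2 = sigma_max(A) = sqrt(lambda_max(A^T A)). Form the symmetric matrix M = A^T A =
[[25, 20, -25],
 [20, 50, -40],
 [-25, -40, 41]].
Its characteristic polynomial (trace, sum of principal 2x2 minors, determinant of M give the coefficients) is
  p(λ) = det(λ I - M) = λ^3 - 116λ^2 + 1700λ - 3600.
No integer candidate from the rational root theorem (±divisors of 3600) is a root, so the roots are irrational. The cubic discriminant is Δ = 9187577600 > 0, so there are three distinct real roots. p(2) = -656 and p(3) = 483 have opposite signs, so a root lies in (2, 3); Newton's method refines it to λ ≈ 2.5524. p(14) = 208 and p(15) = -825 have opposite signs, so a root lies in (14, 15); Newton's method refines it to λ ≈ 14.2132. p(99) = -1917 and p(100) = 6400 have opposite signs, so a root lies in (99, 100); Newton's method refines it to λ ≈ 99.2344. Check (Vieta): the three roots sum to 116, matching tr M = 116.
So the eigenvalues of A^T A are ≈ 2.5524, 14.2132, 99.2344 (all ≥ 0, as they must be for A^T A). The largest is λ_max ≈ 99.2344, hence ||A||_2 = sqrt(λ_max) ≈ 9.9616.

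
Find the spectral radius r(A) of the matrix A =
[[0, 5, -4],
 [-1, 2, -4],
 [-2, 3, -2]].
r(A) ≈ 3.286

The eigenvalues of A are the roots of its characteristic polynomial. With M = A (coefficients from the trace, the sum of principal 2x2 minors, and det A):
  p(λ) = det(λ I - M) = λ^3 + 5λ - 26.
No integer candidate from the rational root theorem (±divisors of 26) is a root, so the roots are irrational. The cubic discriminant is Δ = -18752 < 0, so there is one real root and a complex-conjugate pair. p(2) = -8 and p(3) = 16 have opposite signs, so a root lies in (2, 3); Newton's method refines it to λ ≈ 2.4079. Dividing out (λ - (2.4079)) leaves approximately λ^2 + 2.4079λ + 10.7979. For λ^2 + 2.4079λ + 10.7979 the discriminant is -37.3936. It is negative, so the remaining roots are the complex-conjugate pair λ ≈ -1.2039 ± 3.0575i. Their product equals the constant term, so |λ|^2 ≈ 10.7979 and |λ| ≈ 3.286.
Thus the eigenvalues (to 4 decimals) are 2.4079 (modulus 2.4079); -1.2039 ± 3.0575i (modulus 3.286). The spectral radius is the largest modulus: r(A) ≈ 3.286. (Cross-check: r(A) ≤ ||A||_2 ≈ 8.5381; equality holds whenever A is normal, though it can also hold for some non-normal A.)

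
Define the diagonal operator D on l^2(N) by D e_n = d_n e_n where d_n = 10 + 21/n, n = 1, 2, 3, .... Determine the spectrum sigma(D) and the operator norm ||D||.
sigma(D) = {10 + 21/n : n ≥ 1} ∪ {10}; ||D|| = 31

A bounded diagonal operator on l^2 with diagonal entries d_n has spectrum equal to the closure of {d_n : n ≥ 1}: every d_n is an eigenvalue (with eigenvector e_n), so {d_n} ⊂ sigma(D); the spectrum is closed, so its closure is too; and for lambda not in the closure, (D - lambda I) has bounded inverse (the diagonal entries 1/(d_n - lambda) are bounded). For our sequence d_n = 10 + 21/n, n = 1, 2, 3, ...:
  - {d_n} = {10 + 21/n : n ≥ 1}; the only limit point is 10
  - closure = {10 + 21/n : n ≥ 1} ∪ {10}
For the norm: a diagonal operator has ||D|| = sup_n |d_n|. Here d_n = 10 + 21/n is positive and decreasing, so sup_n |d_n| = d_1 = 10 + 21 = 31. So ||D|| = 31.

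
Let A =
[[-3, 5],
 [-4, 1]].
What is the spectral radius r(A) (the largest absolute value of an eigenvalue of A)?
r(A) = sqrt(17) ≈ 4.1231

The eigenvalues of A are the roots of its characteristic polynomial. With M = A (coefficients from the trace and determinant):
  p(λ) = det(λ I - M) = λ^2 + 2λ + 17.
For λ^2 + 2λ + 17 the discriminant is -64. It is negative, so the roots are the complex-conjugate pair λ = -1 ± (sqrt(64)/2) i ≈ -1 ± 4i. For a conjugate pair the product of the roots equals the constant term, so |λ|^2 = 17 and |λ| = sqrt(17) ≈ 4.1231.
Thus the eigenvalues (to 4 decimals) are -1 ± 4i (modulus 4.1231). The spectral radius is the largest modulus: r(A) = sqrt(17) ≈ 4.1231. (Cross-check: r(A) ≤ ||A||_2 ≈ 6.6713; equality holds whenever A is normal, though it can also hold for some non-normal A.)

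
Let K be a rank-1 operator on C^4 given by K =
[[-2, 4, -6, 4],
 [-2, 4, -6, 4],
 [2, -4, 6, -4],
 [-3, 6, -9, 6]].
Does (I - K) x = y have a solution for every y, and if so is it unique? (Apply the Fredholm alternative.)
(I - K) is invertible (det(I - K) = -13 ≠ 0), so for every y in C^4 the equation (I - K) x = y has a unique solution.

K has rank 1, so it is an outer product K = u v^T: every row of K is a multiple of one row vector. Reading off the entries, u = (-2, -2, 2, -3) and v = (1, -2, 3, -2) (row i of K equals u_i·v^T). A rank-one matrix u v^T satisfies K u = u (v·u) and kills the (3)-dimensional subspace v^⊥, so its characteristic polynomial is lambda^3 (lambda - v·u) with v·u = tr K = 14. Hence the eigenvalues of I - K are 1 (multiplicity 3) and 1 - (14) = -13, so det(I - K) = -13. (Direct check: I - K =
[[3, -4, 6, -4],
 [2, -3, 6, -4],
 [-2, 4, -5, 4],
 [3, -6, 9, -5]]
has determinant -13.) The finite-dimensional Fredholm alternative says: either (I - K) is invertible, or ker(I - K) ≠ {0} and then range(I - K) = ker((I - K)^*)^⊥, with dim ker(I - K) = dim ker((I - K)^*). Since det(I - K) ≠ 0, 1 is not an eigenvalue of K and ker(I - K) = {0}, so we are in the first case: for every y there is a unique x = (I - K)^(-1) y. Explicitly, by the Sherman–Morrison formula, (I - u v^T)^(-1) = I + u v^T/(1 - v·u), i.e. (I - K)^(-1) = I + K/(-13).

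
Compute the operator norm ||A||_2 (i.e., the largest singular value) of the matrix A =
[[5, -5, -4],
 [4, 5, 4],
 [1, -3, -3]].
||A||_2 ≈ 10.0852 (= sqrt(largest eigenvalue of A^T A))

||A||_2 = sigma_max(A) = sqrt(lambda_max(A^T A)). Form the symmetric matrix M = A^T A =
[[42, -8, -7],
 [-8, 59, 49],
 [-7, 49, 41]].
Its characteristic polynomial (trace, sum of principal 2x2 minors, determinant of M give the coefficients) is
  p(λ) = det(λ I - M) = λ^3 - 142λ^2 + 4105λ - 729.
No integer candidate from the rational root theorem (±divisors of 729) is a root, so the roots are irrational. The cubic discriminant is Δ = 62375485905 > 0, so there are three distinct real roots. p(0) = -729 and p(1) = 3235 have opposite signs, so a root lies in (0, 1); Newton's method refines it to λ ≈ 0.1787. p(40) = 271 and p(41) = -2205 have opposite signs, so a root lies in (40, 41); Newton's method refines it to λ ≈ 40.1103. p(101) = -4365 and p(102) = 1821 have opposite signs, so a root lies in (101, 102); Newton's method refines it to λ ≈ 101.711. Check (Vieta): the three roots sum to 142, matching tr M = 142.
So the eigenvalues of A^T A are ≈ 0.1787, 40.1103, 101.711 (all ≥ 0, as they must be for A^T A). The largest is λ_max ≈ 101.711, hence ||A||_2 = sqrt(λ_max) ≈ 10.0852.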